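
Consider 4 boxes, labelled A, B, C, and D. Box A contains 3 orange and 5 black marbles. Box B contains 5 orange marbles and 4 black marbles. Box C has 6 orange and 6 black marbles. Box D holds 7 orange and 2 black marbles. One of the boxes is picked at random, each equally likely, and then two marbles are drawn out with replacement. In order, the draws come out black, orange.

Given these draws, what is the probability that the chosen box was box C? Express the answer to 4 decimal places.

0.2765

The likelihood of the observed sequence under each hypothesis: P(data | box A) = (5/8)(3/8) = 0.23438; P(data | box B) = (4/9)(5/9) = 0.24691; P(data | box C) = (6/12)(6/12) = 0.25; P(data | box D) = (2/9)(7/9) = 0.17284.
The prior-weighted likelihoods are 1/4 · 0.23438 = 0.058594, 1/4 · 0.24691 = 0.061728, 1/4 · 0.25 = 0.0625, 1/4 · 0.17284 = 0.04321; these sum to 0.22603.
By Bayes' rule, P(box C | data) = (0.0625) / (0.22603) = 0.27651.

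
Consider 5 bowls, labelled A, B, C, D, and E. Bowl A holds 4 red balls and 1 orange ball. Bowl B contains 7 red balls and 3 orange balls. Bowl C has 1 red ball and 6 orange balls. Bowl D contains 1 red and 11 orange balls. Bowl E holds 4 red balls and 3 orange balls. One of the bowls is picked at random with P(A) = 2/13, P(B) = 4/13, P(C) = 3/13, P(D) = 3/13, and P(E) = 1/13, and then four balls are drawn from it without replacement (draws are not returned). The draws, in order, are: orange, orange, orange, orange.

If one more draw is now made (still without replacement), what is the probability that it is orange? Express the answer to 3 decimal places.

The likelihood of the observed sequence under each hypothesis: P(data | bowl A) = (1/5)(0/4) = 0; P(data | bowl B) = (3/10)(2/9)(1/8)(0/7) = 0; P(data | bowl C) = (6/7)(5/6)(4/5)(3/4) = 3/7; P(data | bowl D) = (11/12)(10/11)(9/10)(8/9) = 2/3; P(data | bowl E) = (3/7)(2/6)(1/5)(0/4) = 0.
Multiplying each by its prior: 2/13 · 0 = 0, 4/13 · 0 = 0, 3/13 · 3/7 = 9/91, 3/13 · 2/3 = 2/13, 1/13 · 0 = 0; summing to 23/91.
The posterior is then P(bowl A | data) = 0, P(bowl B | data) = 0, P(bowl C | data) = 9/23, P(bowl D | data) = 14/23, P(bowl E | data) = 0.
Averaging over the posterior, P(orange next | data) = (2/3)(9/23) + (7/8)(14/23) = 73/92.

0.793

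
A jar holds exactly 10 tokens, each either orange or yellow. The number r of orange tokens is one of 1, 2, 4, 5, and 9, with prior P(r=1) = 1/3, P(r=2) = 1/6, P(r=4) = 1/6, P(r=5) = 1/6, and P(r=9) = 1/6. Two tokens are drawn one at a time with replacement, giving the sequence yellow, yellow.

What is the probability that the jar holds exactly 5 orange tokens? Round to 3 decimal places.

Under each hypothesis, the probability of the observed sequence is: P(data | r = 1) = (9/10)(9/10) = 81/100; P(data | r = 2) = (8/10)(8/10) = 16/25; P(data | r = 4) = (6/10)(6/10) = 9/25; P(data | r = 5) = (5/10)(5/10) = 1/4; P(data | r = 9) = (1/10)(1/10) = 1/100.
Multiplying each by its prior: 1/3 · 81/100 = 27/100, 1/6 · 16/25 = 8/75, 1/6 · 9/25 = 3/50, 1/6 · 1/4 = 1/24, 1/6 · 1/100 = 1/600; summing to 12/25.
By Bayes' rule, P(r = 5 | data) = (1/24) / (12/25) = 25/288.

0.087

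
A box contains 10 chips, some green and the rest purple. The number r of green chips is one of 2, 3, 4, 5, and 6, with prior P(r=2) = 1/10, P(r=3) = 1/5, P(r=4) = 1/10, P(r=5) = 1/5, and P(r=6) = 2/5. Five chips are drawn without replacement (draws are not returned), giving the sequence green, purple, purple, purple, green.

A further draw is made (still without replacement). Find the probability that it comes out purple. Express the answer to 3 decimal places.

Under each hypothesis, the probability of the observed sequence is: P(data | r = 2) = (2/10)(8/9)(7/8)(6/7)(1/6) = 0.022222; P(data | r = 3) = (3/10)(7/9)(6/8)(5/7)(2/6) = 0.041667; P(data | r = 4) = (4/10)(6/9)(5/8)(4/7)(3/6) = 0.047619; P(data | r = 5) = (5/10)(5/9)(4/8)(3/7)(4/6) = 0.039683; P(data | r = 6) = (6/10)(4/9)(3/8)(2/7)(5/6) = 0.02381.
Multiplying each by its prior: 1/10 · 0.022222 = 0.0022222, 1/5 · 0.041667 = 0.0083333, 1/10 · 0.047619 = 0.0047619, 1/5 · 0.039683 = 0.0079365, 2/5 · 0.02381 = 0.0095238; with total 0.032778.
Normalising, the posterior is P(r = 2 | data) = 0.067797, P(r = 3 | data) = 0.25424, P(r = 4 | data) = 0.14528, P(r = 5 | data) = 0.24213, P(r = 6 | data) = 0.29056.
The predictive probability is P(purple next | data) = (1)(0.067797) + (4/5)(0.25424) + (3/5)(0.14528) + (2/5)(0.24213) + (1/5)(0.29056) = 0.51332.

0.513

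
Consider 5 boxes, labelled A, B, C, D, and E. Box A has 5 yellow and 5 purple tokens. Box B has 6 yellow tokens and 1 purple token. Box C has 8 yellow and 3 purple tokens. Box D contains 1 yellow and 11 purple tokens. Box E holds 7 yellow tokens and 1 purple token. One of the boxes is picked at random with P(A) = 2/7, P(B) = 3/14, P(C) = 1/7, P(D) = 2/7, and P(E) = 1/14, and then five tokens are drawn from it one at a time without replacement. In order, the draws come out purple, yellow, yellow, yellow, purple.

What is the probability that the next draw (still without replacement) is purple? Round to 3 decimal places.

Under each hypothesis, the probability of the observed sequence is: P(data | box A) = (5/10)(5/9)(4/8)(3/7)(4/6) = 0.039683; P(data | box B) = (1/7)(6/6)(5/5)(4/4)(0/3) = 0; P(data | box C) = (3/11)(8/10)(7/9)(6/8)(2/7) = 0.036364; P(data | box D) = (11/12)(1/11)(0/10) = 0; P(data | box E) = (1/8)(7/7)(6/6)(5/5)(0/4) = 0.
Weighting by the prior gives 2/7 · 0.039683 = 0.011338, 3/14 · 0 = 0, 1/7 · 0.036364 = 0.0051948, 2/7 · 0 = 0, 1/14 · 0 = 0; with total 0.016533.
The posterior is then P(box A | data) = 0.68579, P(box B | data) = 0, P(box C | data) = 0.31421, P(box D | data) = 0, P(box E | data) = 0.
The predictive probability is P(purple next | data) = (3/5)(0.68579) + (1/6)(0.31421) = 0.46384.

0.464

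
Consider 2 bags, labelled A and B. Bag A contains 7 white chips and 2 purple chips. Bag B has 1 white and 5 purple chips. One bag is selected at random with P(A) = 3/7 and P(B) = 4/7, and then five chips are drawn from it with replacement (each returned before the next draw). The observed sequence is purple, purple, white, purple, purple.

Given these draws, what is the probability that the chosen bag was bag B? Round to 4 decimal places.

0.9826

For each hypothesis, P(data | H) works out to: P(data | bag A) = (2/9)(2/9)(7/9)(2/9)(2/9) = 0.0018967; P(data | bag B) = (5/6)(5/6)(1/6)(5/6)(5/6) = 0.080376.
The prior-weighted likelihoods are 3/7 · 0.0018967 = 0.00081288, 4/7 · 0.080376 = 0.045929; summing to 0.046742.
Hence P(bag B | data) = (0.045929) / (0.046742) = 0.98261.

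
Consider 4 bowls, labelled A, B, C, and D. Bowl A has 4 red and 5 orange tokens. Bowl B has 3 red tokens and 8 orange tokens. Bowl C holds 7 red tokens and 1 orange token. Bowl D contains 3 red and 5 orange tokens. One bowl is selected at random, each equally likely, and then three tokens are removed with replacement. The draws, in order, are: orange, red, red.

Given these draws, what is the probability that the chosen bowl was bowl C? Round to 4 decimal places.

0.2755

The likelihood of the observed sequence under each hypothesis: P(data | bowl A) = (5/9)(4/9)(4/9) = 0.10974; P(data | bowl B) = (8/11)(3/11)(3/11) = 0.054095; P(data | bowl C) = (1/8)(7/8)(7/8) = 0.095703; P(data | bowl D) = (5/8)(3/8)(3/8) = 0.087891.
Multiplying each by its prior: 1/4 · 0.10974 = 0.027435, 1/4 · 0.054095 = 0.013524, 1/4 · 0.095703 = 0.023926, 1/4 · 0.087891 = 0.021973; with total 0.086857.
Hence P(bowl C | data) = (0.023926) / (0.086857) = 0.27546.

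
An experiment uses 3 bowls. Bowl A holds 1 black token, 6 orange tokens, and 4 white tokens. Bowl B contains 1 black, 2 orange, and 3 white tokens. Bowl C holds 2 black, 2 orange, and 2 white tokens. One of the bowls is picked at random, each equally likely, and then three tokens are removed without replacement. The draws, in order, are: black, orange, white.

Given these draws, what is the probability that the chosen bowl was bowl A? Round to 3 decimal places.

Under each hypothesis, the probability of the observed sequence is: P(data | bowl A) = (1/11)(6/10)(4/9) = 4/165; P(data | bowl B) = (1/6)(2/5)(3/4) = 1/20; P(data | bowl C) = (2/6)(2/5)(2/4) = 1/15.
Multiplying each by its prior: 1/3 · 4/165 = 4/495, 1/3 · 1/20 = 1/60, 1/3 · 1/15 = 1/45; with total 31/660.
By Bayes' rule, P(bowl A | data) = (4/495) / (31/660) = 16/93.

0.172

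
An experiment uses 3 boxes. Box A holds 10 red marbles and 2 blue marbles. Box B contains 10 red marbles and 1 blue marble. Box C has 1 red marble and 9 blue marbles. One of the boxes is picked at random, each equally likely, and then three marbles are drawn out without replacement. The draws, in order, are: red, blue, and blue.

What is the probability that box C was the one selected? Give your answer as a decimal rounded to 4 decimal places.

0.8684

The likelihood of the observed sequence under each hypothesis: P(data | box A) = (10/12)(2/11)(1/10) = 1/66; P(data | box B) = (10/11)(1/10)(0/9) = 0; P(data | box C) = (1/10)(9/9)(8/8) = 1/10.
The prior-weighted likelihoods are 1/3 · 1/66 = 1/198, 1/3 · 0 = 0, 1/3 · 1/10 = 1/30; summing to 19/495.
So P(box C | data) = (1/30) / (19/495) = 33/38.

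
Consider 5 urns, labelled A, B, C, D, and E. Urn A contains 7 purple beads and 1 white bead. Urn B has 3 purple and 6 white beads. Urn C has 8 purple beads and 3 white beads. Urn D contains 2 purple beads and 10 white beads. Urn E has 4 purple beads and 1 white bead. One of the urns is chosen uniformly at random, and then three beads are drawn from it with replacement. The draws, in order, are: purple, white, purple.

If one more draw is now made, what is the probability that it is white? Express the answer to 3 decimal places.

0.313

Compute the likelihood of the observed sequence for each case: P(data | urn A) = (7/8)(1/8)(7/8) = 0.095703; P(data | urn B) = (3/9)(6/9)(3/9) = 0.074074; P(data | urn C) = (8/11)(3/11)(8/11) = 0.14425; P(data | urn D) = (2/12)(10/12)(2/12) = 0.023148; P(data | urn E) = (4/5)(1/5)(4/5) = 0.128.
Weighting by the prior gives 1/5 · 0.095703 = 0.019141, 1/5 · 0.074074 = 0.014815, 1/5 · 0.14425 = 0.02885, 1/5 · 0.023148 = 0.0046296, 1/5 · 0.128 = 0.0256; summing to 0.093036.
Normalising, the posterior is P(urn A | data) = 0.20573, P(urn B | data) = 0.15924, P(urn C | data) = 0.3101, P(urn D | data) = 0.049762, P(urn E | data) = 0.27516.
The predictive probability is P(white next | data) = (1/8)(0.20573) + (2/3)(0.15924) + (3/11)(0.3101) + (5/6)(0.049762) + (1/5)(0.27516) = 0.31295.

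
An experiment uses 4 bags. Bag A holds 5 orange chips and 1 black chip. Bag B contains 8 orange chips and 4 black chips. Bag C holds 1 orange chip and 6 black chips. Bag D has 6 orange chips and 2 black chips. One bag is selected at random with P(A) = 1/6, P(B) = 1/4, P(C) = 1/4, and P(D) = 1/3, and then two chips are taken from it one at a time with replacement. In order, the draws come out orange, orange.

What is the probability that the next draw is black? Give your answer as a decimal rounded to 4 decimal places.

Compute the likelihood of the observed sequence for each case: P(data | bag A) = (5/6)(5/6) = 0.69444; P(data | bag B) = (8/12)(8/12) = 0.44444; P(data | bag C) = (1/7)(1/7) = 0.020408; P(data | bag D) = (6/8)(6/8) = 0.5625.
Multiplying each by its prior: 1/6 · 0.69444 = 0.11574, 1/4 · 0.44444 = 0.11111, 1/4 · 0.020408 = 0.005102, 1/3 · 0.5625 = 0.1875; these sum to 0.41945.
Normalising, the posterior is P(bag A | data) = 0.27593, P(bag B | data) = 0.26489, P(bag C | data) = 0.012164, P(bag D | data) = 0.44701.
The predictive probability is P(black next | data) = (1/6)(0.27593) + (1/3)(0.26489) + (6/7)(0.012164) + (1/4)(0.44701) = 0.25647.

0.2565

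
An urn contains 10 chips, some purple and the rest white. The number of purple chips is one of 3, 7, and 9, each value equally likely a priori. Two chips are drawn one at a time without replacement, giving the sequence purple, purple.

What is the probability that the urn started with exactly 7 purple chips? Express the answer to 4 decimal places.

0.3500

Compute the likelihood of the observed sequence for each case: P(data | r = 3) = (3/10)(2/9) = 1/15; P(data | r = 7) = (7/10)(6/9) = 7/15; P(data | r = 9) = (9/10)(8/9) = 4/5.
Multiplying each by its prior: 1/3 · 1/15 = 1/45, 1/3 · 7/15 = 7/45, 1/3 · 4/5 = 4/15; with total 4/9.
So P(r = 7 | data) = (7/45) / (4/9) = 7/20.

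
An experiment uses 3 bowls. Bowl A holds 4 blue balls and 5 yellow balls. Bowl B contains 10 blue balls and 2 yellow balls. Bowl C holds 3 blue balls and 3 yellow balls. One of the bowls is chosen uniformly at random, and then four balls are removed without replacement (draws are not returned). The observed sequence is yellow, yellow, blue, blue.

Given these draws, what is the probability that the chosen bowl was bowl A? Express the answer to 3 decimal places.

Under each hypothesis, the probability of the observed sequence is: P(data | bowl A) = (5/9)(4/8)(4/7)(3/6) = 0.079365; P(data | bowl B) = (2/12)(1/11)(10/10)(9/9) = 0.015152; P(data | bowl C) = (3/6)(2/5)(3/4)(2/3) = 0.1.
Weighting by the prior gives 1/3 · 0.079365 = 0.026455, 1/3 · 0.015152 = 0.0050505, 1/3 · 0.1 = 0.033333; with total 0.064839.
Hence P(bowl A | data) = (0.026455) / (0.064839) = 0.40801.

0.408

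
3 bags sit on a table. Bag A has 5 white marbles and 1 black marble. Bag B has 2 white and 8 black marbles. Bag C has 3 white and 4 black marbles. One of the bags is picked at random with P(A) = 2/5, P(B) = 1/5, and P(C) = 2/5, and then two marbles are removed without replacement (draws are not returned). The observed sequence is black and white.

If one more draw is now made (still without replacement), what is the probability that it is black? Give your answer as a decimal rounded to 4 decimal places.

For each hypothesis, P(data | H) works out to: P(data | bag A) = (1/6)(5/5) = 0.16667; P(data | bag B) = (8/10)(2/9) = 0.17778; P(data | bag C) = (4/7)(3/6) = 0.28571.
Multiplying each by its prior: 2/5 · 0.16667 = 0.066667, 1/5 · 0.17778 = 0.035556, 2/5 · 0.28571 = 0.11429; with total 0.21651.
Normalising, the posterior is P(bag A | data) = 0.30792, P(bag B | data) = 0.16422, P(bag C | data) = 0.52786.
So P(black next | data) = Σ P(black next | H) P(H | data) = (0)(0.30792) + (7/8)(0.16422) + (3/5)(0.52786) = 0.46041.

0.4604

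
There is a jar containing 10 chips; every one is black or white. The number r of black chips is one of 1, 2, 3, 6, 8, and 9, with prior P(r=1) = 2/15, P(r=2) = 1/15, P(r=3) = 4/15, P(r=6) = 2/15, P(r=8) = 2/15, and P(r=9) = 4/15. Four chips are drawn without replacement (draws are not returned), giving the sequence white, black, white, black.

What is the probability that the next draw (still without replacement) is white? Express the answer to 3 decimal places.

For each hypothesis, P(data | H) works out to: P(data | r = 1) = (9/10)(1/9)(8/8)(0/7) = 0; P(data | r = 2) = (8/10)(2/9)(7/8)(1/7) = 0.022222; P(data | r = 3) = (7/10)(3/9)(6/8)(2/7) = 0.05; P(data | r = 6) = (4/10)(6/9)(3/8)(5/7) = 0.071429; P(data | r = 8) = (2/10)(8/9)(1/8)(7/7) = 0.022222; P(data | r = 9) = (1/10)(9/9)(0/8) = 0.
Multiplying each by its prior: 2/15 · 0 = 0, 1/15 · 0.022222 = 0.0014815, 4/15 · 0.05 = 0.013333, 2/15 · 0.071429 = 0.0095238, 2/15 · 0.022222 = 0.002963, 4/15 · 0 = 0; summing to 0.027302.
The posterior is then P(r = 1 | data) = 0, P(r = 2 | data) = 0.054264, P(r = 3 | data) = 0.48837, P(r = 6 | data) = 0.34884, P(r = 8 | data) = 0.10853, P(r = 9 | data) = 0.
The predictive probability is P(white next | data) = (1)(0.054264) + (5/6)(0.48837) + (1/3)(0.34884) + (0)(0.10853) = 0.57752.

0.578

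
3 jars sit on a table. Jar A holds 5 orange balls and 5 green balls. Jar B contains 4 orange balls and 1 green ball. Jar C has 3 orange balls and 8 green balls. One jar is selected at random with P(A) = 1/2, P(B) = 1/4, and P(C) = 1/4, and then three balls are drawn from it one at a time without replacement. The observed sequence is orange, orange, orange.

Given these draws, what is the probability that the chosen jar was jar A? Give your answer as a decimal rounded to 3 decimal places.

0.291

Compute the likelihood of the observed sequence for each case: P(data | jar A) = (5/10)(4/9)(3/8) = 1/12; P(data | jar B) = (4/5)(3/4)(2/3) = 2/5; P(data | jar C) = (3/11)(2/10)(1/9) = 1/165.
Multiplying each by its prior: 1/2 · 1/12 = 1/24, 1/4 · 2/5 = 1/10, 1/4 · 1/165 = 1/660; these sum to 63/440.
Therefore the posterior P(jar A | data) = (1/24) / (63/440) = 55/189.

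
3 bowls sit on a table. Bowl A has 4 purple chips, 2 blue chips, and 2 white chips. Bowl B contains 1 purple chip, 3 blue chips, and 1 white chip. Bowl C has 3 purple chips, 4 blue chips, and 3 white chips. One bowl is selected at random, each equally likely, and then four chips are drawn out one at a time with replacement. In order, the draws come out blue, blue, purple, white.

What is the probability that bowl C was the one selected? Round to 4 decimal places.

0.3933

The likelihood of the observed sequence under each hypothesis: P(data | bowl A) = (2/8)(2/8)(4/8)(2/8) = 0.0078125; P(data | bowl B) = (3/5)(3/5)(1/5)(1/5) = 0.0144; P(data | bowl C) = (4/10)(4/10)(3/10)(3/10) = 0.0144.
Multiplying each by its prior: 1/3 · 0.0078125 = 0.0026042, 1/3 · 0.0144 = 0.0048, 1/3 · 0.0144 = 0.0048; with total 0.012204.
So P(bowl C | data) = (0.0048) / (0.012204) = 0.39331.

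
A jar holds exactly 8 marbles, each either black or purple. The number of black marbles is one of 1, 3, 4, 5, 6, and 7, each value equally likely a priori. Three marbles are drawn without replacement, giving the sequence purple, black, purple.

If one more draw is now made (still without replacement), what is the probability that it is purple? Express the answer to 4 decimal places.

0.5375

The likelihood of the observed sequence under each hypothesis: P(data | r = 1) = (7/8)(1/7)(6/6) = 1/8; P(data | r = 3) = (5/8)(3/7)(4/6) = 5/28; P(data | r = 4) = (4/8)(4/7)(3/6) = 1/7; P(data | r = 5) = (3/8)(5/7)(2/6) = 5/56; P(data | r = 6) = (2/8)(6/7)(1/6) = 1/28; P(data | r = 7) = (1/8)(7/7)(0/6) = 0.
The prior-weighted likelihoods are 1/6 · 1/8 = 1/48, 1/6 · 5/28 = 5/168, 1/6 · 1/7 = 1/42, 1/6 · 5/56 = 5/336, 1/6 · 1/28 = 1/168, 1/6 · 0 = 0; these sum to 2/21.
The posterior is then P(r = 1 | data) = 7/32, P(r = 3 | data) = 5/16, P(r = 4 | data) = 1/4, P(r = 5 | data) = 5/32, P(r = 6 | data) = 1/16, P(r = 7 | data) = 0.
The predictive probability is P(purple next | data) = (1)(7/32) + (3/5)(5/16) + (2/5)(1/4) + (1/5)(5/32) + (0)(1/16) = 43/80.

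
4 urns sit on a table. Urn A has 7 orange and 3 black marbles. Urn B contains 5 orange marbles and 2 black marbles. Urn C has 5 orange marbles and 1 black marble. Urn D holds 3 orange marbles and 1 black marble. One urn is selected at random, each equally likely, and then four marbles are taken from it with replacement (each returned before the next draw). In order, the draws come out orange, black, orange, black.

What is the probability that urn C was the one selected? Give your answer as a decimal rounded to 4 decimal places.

Under each hypothesis, the probability of the observed sequence is: P(data | urn A) = (7/10)(3/10)(7/10)(3/10) = 0.0441; P(data | urn B) = (5/7)(2/7)(5/7)(2/7) = 0.041649; P(data | urn C) = (5/6)(1/6)(5/6)(1/6) = 0.01929; P(data | urn D) = (3/4)(1/4)(3/4)(1/4) = 0.035156.
Weighting by the prior gives 1/4 · 0.0441 = 0.011025, 1/4 · 0.041649 = 0.010412, 1/4 · 0.01929 = 0.0048225, 1/4 · 0.035156 = 0.0087891; summing to 0.035049.
Therefore the posterior P(urn C | data) = (0.0048225) / (0.035049) = 0.13759.

0.1376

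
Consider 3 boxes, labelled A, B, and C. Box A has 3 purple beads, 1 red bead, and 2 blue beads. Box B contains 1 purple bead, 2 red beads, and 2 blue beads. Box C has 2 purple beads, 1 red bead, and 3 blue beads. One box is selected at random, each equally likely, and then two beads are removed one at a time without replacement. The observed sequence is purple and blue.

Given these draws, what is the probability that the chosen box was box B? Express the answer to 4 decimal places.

For each hypothesis, P(data | H) works out to: P(data | box A) = (3/6)(2/5) = 1/5; P(data | box B) = (1/5)(2/4) = 1/10; P(data | box C) = (2/6)(3/5) = 1/5.
Multiplying each by its prior: 1/3 · 1/5 = 1/15, 1/3 · 1/10 = 1/30, 1/3 · 1/5 = 1/15; these sum to 1/6.
By Bayes' rule, P(box B | data) = (1/30) / (1/6) = 1/5.

0.2000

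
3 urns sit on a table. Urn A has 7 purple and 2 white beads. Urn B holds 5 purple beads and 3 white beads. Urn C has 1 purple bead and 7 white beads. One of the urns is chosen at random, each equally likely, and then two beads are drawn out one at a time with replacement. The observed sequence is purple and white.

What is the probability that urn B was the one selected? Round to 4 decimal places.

Compute the likelihood of the observed sequence for each case: P(data | urn A) = (7/9)(2/9) = 0.17284; P(data | urn B) = (5/8)(3/8) = 0.23438; P(data | urn C) = (1/8)(7/8) = 0.10938.
Weighting by the prior gives 1/3 · 0.17284 = 0.057613, 1/3 · 0.23438 = 0.078125, 1/3 · 0.10938 = 0.036458; with total 0.1722.
By Bayes' rule, P(urn B | data) = (0.078125) / (0.1722) = 0.4537.

0.4537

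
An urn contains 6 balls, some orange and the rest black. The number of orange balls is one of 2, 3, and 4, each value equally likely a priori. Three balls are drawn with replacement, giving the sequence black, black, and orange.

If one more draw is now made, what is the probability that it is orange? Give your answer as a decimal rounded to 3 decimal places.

For each hypothesis, P(data | H) works out to: P(data | r = 2) = (4/6)(4/6)(2/6) = 4/27; P(data | r = 3) = (3/6)(3/6)(3/6) = 1/8; P(data | r = 4) = (2/6)(2/6)(4/6) = 2/27.
The prior-weighted likelihoods are 1/3 · 4/27 = 4/81, 1/3 · 1/8 = 1/24, 1/3 · 2/27 = 2/81; with total 25/216.
Normalising, the posterior is P(r = 2 | data) = 32/75, P(r = 3 | data) = 9/25, P(r = 4 | data) = 16/75.
So P(orange next | data) = Σ P(orange next | H) P(H | data) = (1/3)(32/75) + (1/2)(9/25) + (2/3)(16/75) = 209/450.

0.464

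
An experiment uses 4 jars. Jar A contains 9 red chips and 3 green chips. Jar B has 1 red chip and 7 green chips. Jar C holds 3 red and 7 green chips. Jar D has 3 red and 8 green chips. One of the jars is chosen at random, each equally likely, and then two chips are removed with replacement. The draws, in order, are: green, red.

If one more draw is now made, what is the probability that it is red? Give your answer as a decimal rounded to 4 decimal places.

For each hypothesis, P(data | H) works out to: P(data | jar A) = (3/12)(9/12) = 0.1875; P(data | jar B) = (7/8)(1/8) = 0.10938; P(data | jar C) = (7/10)(3/10) = 0.21; P(data | jar D) = (8/11)(3/11) = 0.19835.
Weighting by the prior gives 1/4 · 0.1875 = 0.046875, 1/4 · 0.10938 = 0.027344, 1/4 · 0.21 = 0.0525, 1/4 · 0.19835 = 0.049587; summing to 0.17631.
Normalising, the posterior is P(jar A | data) = 0.26587, P(jar B | data) = 0.15509, P(jar C | data) = 0.29778, P(jar D | data) = 0.28125.
So P(red next | data) = Σ P(red next | H) P(H | data) = (3/4)(0.26587) + (1/8)(0.15509) + (3/10)(0.29778) + (3/11)(0.28125) = 0.38483.

0.3848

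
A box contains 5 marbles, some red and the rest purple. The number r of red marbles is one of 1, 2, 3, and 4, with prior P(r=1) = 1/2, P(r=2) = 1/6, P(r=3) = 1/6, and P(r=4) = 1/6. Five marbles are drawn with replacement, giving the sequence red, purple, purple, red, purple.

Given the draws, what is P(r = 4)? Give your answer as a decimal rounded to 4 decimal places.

0.0412

The likelihood of the observed sequence under each hypothesis: P(data | r = 1) = (1/5)(4/5)(4/5)(1/5)(4/5) = 0.02048; P(data | r = 2) = (2/5)(3/5)(3/5)(2/5)(3/5) = 0.03456; P(data | r = 3) = (3/5)(2/5)(2/5)(3/5)(2/5) = 0.02304; P(data | r = 4) = (4/5)(1/5)(1/5)(4/5)(1/5) = 0.00512.
Multiplying each by its prior: 1/2 · 0.02048 = 0.01024, 1/6 · 0.03456 = 0.00576, 1/6 · 0.02304 = 0.00384, 1/6 · 0.00512 = 0.00085333; summing to 0.020693.
Hence P(r = 4 | data) = (0.00085333) / (0.020693) = 0.041237.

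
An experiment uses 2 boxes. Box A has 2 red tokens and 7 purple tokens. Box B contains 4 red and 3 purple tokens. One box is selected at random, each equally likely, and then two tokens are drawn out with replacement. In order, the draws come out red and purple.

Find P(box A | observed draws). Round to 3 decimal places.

0.414

For each hypothesis, P(data | H) works out to: P(data | box A) = (2/9)(7/9) = 0.17284; P(data | box B) = (4/7)(3/7) = 0.2449.
The prior-weighted likelihoods are 1/2 · 0.17284 = 0.08642, 1/2 · 0.2449 = 0.12245; with total 0.20887.
Therefore the posterior P(box A | data) = (0.08642) / (0.20887) = 0.41375.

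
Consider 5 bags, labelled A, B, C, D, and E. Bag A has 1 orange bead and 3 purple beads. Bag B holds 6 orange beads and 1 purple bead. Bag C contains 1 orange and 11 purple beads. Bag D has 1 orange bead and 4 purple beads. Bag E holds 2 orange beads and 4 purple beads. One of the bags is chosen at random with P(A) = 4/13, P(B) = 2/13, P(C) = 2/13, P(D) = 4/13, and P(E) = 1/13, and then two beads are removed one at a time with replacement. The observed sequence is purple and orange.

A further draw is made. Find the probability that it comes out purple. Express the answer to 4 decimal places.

Under each hypothesis, the probability of the observed sequence is: P(data | bag A) = (3/4)(1/4) = 0.1875; P(data | bag B) = (1/7)(6/7) = 0.12245; P(data | bag C) = (11/12)(1/12) = 0.076389; P(data | bag D) = (4/5)(1/5) = 0.16; P(data | bag E) = (4/6)(2/6) = 0.22222.
The prior-weighted likelihoods are 4/13 · 0.1875 = 0.057692, 2/13 · 0.12245 = 0.018838, 2/13 · 0.076389 = 0.011752, 4/13 · 0.16 = 0.049231, 1/13 · 0.22222 = 0.017094; summing to 0.15461.
Normalising, the posterior is P(bag A | data) = 0.37315, P(bag B | data) = 0.12185, P(bag C | data) = 0.076013, P(bag D | data) = 0.31842, P(bag E | data) = 0.11056.
So P(purple next | data) = Σ P(purple next | H) P(H | data) = (3/4)(0.37315) + (1/7)(0.12185) + (11/12)(0.076013) + (4/5)(0.31842) + (2/3)(0.11056) = 0.6954.

0.6954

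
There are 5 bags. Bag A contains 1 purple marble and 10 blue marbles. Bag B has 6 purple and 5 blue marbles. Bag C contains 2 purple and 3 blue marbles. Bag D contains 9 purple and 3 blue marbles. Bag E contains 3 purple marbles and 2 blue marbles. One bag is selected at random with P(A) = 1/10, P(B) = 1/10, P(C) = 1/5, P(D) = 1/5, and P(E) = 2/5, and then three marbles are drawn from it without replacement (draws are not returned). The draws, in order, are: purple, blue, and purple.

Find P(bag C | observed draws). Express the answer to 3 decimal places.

Compute the likelihood of the observed sequence for each case: P(data | bag A) = (1/11)(10/10)(0/9) = 0; P(data | bag B) = (6/11)(5/10)(5/9) = 5/33; P(data | bag C) = (2/5)(3/4)(1/3) = 1/10; P(data | bag D) = (9/12)(3/11)(8/10) = 9/55; P(data | bag E) = (3/5)(2/4)(2/3) = 1/5.
Multiplying each by its prior: 1/10 · 0 = 0, 1/10 · 5/33 = 1/66, 1/5 · 1/10 = 1/50, 1/5 · 9/55 = 9/275, 2/5 · 1/5 = 2/25; these sum to 122/825.
Therefore the posterior P(bag C | data) = (1/50) / (122/825) = 33/244.

0.135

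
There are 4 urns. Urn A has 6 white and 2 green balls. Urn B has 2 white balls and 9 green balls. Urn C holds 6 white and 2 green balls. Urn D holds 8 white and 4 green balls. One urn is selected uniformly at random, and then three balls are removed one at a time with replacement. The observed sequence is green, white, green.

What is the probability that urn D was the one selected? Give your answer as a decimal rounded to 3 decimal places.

0.256

The likelihood of the observed sequence under each hypothesis: P(data | urn A) = (2/8)(6/8)(2/8) = 0.046875; P(data | urn B) = (9/11)(2/11)(9/11) = 0.12171; P(data | urn C) = (2/8)(6/8)(2/8) = 0.046875; P(data | urn D) = (4/12)(8/12)(4/12) = 0.074074.
The prior-weighted likelihoods are 1/4 · 0.046875 = 0.011719, 1/4 · 0.12171 = 0.030428, 1/4 · 0.046875 = 0.011719, 1/4 · 0.074074 = 0.018519; summing to 0.072384.
Hence P(urn D | data) = (0.018519) / (0.072384) = 0.25584.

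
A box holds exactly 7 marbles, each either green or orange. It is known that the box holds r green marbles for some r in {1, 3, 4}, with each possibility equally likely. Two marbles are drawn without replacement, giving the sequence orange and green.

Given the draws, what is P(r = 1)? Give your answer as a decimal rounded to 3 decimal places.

Under each hypothesis, the probability of the observed sequence is: P(data | r = 1) = (6/7)(1/6) = 1/7; P(data | r = 3) = (4/7)(3/6) = 2/7; P(data | r = 4) = (3/7)(4/6) = 2/7.
The prior-weighted likelihoods are 1/3 · 1/7 = 1/21, 1/3 · 2/7 = 2/21, 1/3 · 2/7 = 2/21; with total 5/21.
So P(r = 1 | data) = (1/21) / (5/21) = 1/5.

0.200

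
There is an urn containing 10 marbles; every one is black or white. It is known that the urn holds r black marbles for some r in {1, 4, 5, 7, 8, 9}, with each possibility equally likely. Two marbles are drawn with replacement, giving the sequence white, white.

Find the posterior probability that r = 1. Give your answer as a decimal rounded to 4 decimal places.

0.5192

For each hypothesis, P(data | H) works out to: P(data | r = 1) = (9/10)(9/10) = 81/100; P(data | r = 4) = (6/10)(6/10) = 9/25; P(data | r = 5) = (5/10)(5/10) = 1/4; P(data | r = 7) = (3/10)(3/10) = 9/100; P(data | r = 8) = (2/10)(2/10) = 1/25; P(data | r = 9) = (1/10)(1/10) = 1/100.
Weighting by the prior gives 1/6 · 81/100 = 27/200, 1/6 · 9/25 = 3/50, 1/6 · 1/4 = 1/24, 1/6 · 9/100 = 3/200, 1/6 · 1/25 = 1/150, 1/6 · 1/100 = 1/600; summing to 13/50.
Therefore the posterior P(r = 1 | data) = (27/200) / (13/50) = 27/52.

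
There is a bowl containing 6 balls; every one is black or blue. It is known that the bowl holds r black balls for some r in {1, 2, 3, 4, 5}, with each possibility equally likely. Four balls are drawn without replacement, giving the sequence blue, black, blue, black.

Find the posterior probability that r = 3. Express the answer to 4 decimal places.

Under each hypothesis, the probability of the observed sequence is: P(data | r = 1) = (5/6)(1/5)(4/4)(0/3) = 0; P(data | r = 2) = (4/6)(2/5)(3/4)(1/3) = 1/15; P(data | r = 3) = (3/6)(3/5)(2/4)(2/3) = 1/10; P(data | r = 4) = (2/6)(4/5)(1/4)(3/3) = 1/15; P(data | r = 5) = (1/6)(5/5)(0/4) = 0.
Weighting by the prior gives 1/5 · 0 = 0, 1/5 · 1/15 = 1/75, 1/5 · 1/10 = 1/50, 1/5 · 1/15 = 1/75, 1/5 · 0 = 0; these sum to 7/150.
So P(r = 3 | data) = (1/50) / (7/150) = 3/7.

0.4286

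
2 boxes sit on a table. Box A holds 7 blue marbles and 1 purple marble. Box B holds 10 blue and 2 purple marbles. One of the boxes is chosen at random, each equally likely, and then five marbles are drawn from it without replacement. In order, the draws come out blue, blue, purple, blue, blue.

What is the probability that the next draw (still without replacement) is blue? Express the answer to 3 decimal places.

0.934

For each hypothesis, P(data | H) works out to: P(data | box A) = (7/8)(6/7)(1/6)(5/5)(4/4) = 1/8; P(data | box B) = (10/12)(9/11)(2/10)(8/9)(7/8) = 7/66.
Multiplying each by its prior: 1/2 · 1/8 = 1/16, 1/2 · 7/66 = 7/132; with total 61/528.
Normalising, the posterior is P(box A | data) = 33/61, P(box B | data) = 28/61.
So P(blue next | data) = Σ P(blue next | H) P(H | data) = (1)(33/61) + (6/7)(28/61) = 57/61.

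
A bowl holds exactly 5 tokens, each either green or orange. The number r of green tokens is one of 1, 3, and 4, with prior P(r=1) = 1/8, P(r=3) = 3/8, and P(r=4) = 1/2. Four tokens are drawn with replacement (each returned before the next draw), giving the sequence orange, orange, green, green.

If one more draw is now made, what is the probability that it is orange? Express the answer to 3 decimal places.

For each hypothesis, P(data | H) works out to: P(data | r = 1) = (4/5)(4/5)(1/5)(1/5) = 0.0256; P(data | r = 3) = (2/5)(2/5)(3/5)(3/5) = 0.0576; P(data | r = 4) = (1/5)(1/5)(4/5)(4/5) = 0.0256.
Weighting by the prior gives 1/8 · 0.0256 = 0.0032, 3/8 · 0.0576 = 0.0216, 1/2 · 0.0256 = 0.0128; with total 0.0376.
Normalising, the posterior is P(r = 1 | data) = 0.085106, P(r = 3 | data) = 0.57447, P(r = 4 | data) = 0.34043.
Averaging over the posterior, P(orange next | data) = (4/5)(0.085106) + (2/5)(0.57447) + (1/5)(0.34043) = 0.36596.

0.366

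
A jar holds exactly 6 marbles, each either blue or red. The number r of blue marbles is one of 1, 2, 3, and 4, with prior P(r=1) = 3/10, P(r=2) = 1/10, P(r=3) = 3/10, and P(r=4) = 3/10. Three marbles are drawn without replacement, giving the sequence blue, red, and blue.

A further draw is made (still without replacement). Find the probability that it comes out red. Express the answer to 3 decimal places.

For each hypothesis, P(data | H) works out to: P(data | r = 1) = (1/6)(5/5)(0/4) = 0; P(data | r = 2) = (2/6)(4/5)(1/4) = 1/15; P(data | r = 3) = (3/6)(3/5)(2/4) = 3/20; P(data | r = 4) = (4/6)(2/5)(3/4) = 1/5.
Weighting by the prior gives 3/10 · 0 = 0, 1/10 · 1/15 = 1/150, 3/10 · 3/20 = 9/200, 3/10 · 1/5 = 3/50; these sum to 67/600.
The posterior is then P(r = 1 | data) = 0, P(r = 2 | data) = 4/67, P(r = 3 | data) = 27/67, P(r = 4 | data) = 36/67.
So P(red next | data) = Σ P(red next | H) P(H | data) = (1)(4/67) + (2/3)(27/67) + (1/3)(36/67) = 34/67.

0.507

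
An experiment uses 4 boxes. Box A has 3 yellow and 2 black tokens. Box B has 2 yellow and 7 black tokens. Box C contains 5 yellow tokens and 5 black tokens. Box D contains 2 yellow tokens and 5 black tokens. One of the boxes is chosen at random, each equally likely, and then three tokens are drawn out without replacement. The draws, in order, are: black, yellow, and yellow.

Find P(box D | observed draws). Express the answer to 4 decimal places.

0.1149

Under each hypothesis, the probability of the observed sequence is: P(data | box A) = (2/5)(3/4)(2/3) = 1/5; P(data | box B) = (7/9)(2/8)(1/7) = 1/36; P(data | box C) = (5/10)(5/9)(4/8) = 5/36; P(data | box D) = (5/7)(2/6)(1/5) = 1/21.
Multiplying each by its prior: 1/4 · 1/5 = 1/20, 1/4 · 1/36 = 1/144, 1/4 · 5/36 = 5/144, 1/4 · 1/21 = 1/84; summing to 29/280.
Therefore the posterior P(box D | data) = (1/84) / (29/280) = 10/87.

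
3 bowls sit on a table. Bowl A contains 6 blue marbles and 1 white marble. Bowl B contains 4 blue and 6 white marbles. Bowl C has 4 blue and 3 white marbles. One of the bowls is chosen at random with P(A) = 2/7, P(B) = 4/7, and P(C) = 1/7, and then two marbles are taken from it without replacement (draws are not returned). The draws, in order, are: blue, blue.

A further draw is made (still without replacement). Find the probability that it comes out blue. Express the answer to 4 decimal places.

For each hypothesis, P(data | H) works out to: P(data | bowl A) = (6/7)(5/6) = 5/7; P(data | bowl B) = (4/10)(3/9) = 2/15; P(data | bowl C) = (4/7)(3/6) = 2/7.
Weighting by the prior gives 2/7 · 5/7 = 10/49, 4/7 · 2/15 = 8/105, 1/7 · 2/7 = 2/49; summing to 236/735.
Dividing through by the total gives posterior P(bowl A | data) = 75/118, P(bowl B | data) = 14/59, P(bowl C | data) = 15/118.
The predictive probability is P(blue next | data) = (4/5)(75/118) + (1/4)(14/59) + (2/5)(15/118) = 73/118.

0.6186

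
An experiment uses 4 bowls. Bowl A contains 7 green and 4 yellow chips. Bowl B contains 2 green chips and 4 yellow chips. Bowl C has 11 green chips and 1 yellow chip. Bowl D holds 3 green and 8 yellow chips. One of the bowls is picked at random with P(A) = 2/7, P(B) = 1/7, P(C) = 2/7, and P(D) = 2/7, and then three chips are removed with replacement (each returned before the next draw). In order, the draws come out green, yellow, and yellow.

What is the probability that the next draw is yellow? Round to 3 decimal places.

0.600

Under each hypothesis, the probability of the observed sequence is: P(data | bowl A) = (7/11)(4/11)(4/11) = 0.084147; P(data | bowl B) = (2/6)(4/6)(4/6) = 0.14815; P(data | bowl C) = (11/12)(1/12)(1/12) = 0.0063657; P(data | bowl D) = (3/11)(8/11)(8/11) = 0.14425.
Multiplying each by its prior: 2/7 · 0.084147 = 0.024042, 1/7 · 0.14815 = 0.021164, 2/7 · 0.0063657 = 0.0018188, 2/7 · 0.14425 = 0.041215; summing to 0.08824.
The posterior is then P(bowl A | data) = 0.27246, P(bowl B | data) = 0.23985, P(bowl C | data) = 0.020612, P(bowl D | data) = 0.46708.
Averaging over the posterior, P(yellow next | data) = (4/11)(0.27246) + (2/3)(0.23985) + (1/12)(0.020612) + (8/11)(0.46708) = 0.60039.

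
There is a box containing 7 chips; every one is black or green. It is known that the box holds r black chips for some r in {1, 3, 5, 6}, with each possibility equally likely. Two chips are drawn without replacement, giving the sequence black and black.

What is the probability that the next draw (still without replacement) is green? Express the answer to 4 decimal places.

For each hypothesis, P(data | H) works out to: P(data | r = 1) = (1/7)(0/6) = 0; P(data | r = 3) = (3/7)(2/6) = 1/7; P(data | r = 5) = (5/7)(4/6) = 10/21; P(data | r = 6) = (6/7)(5/6) = 5/7.
The prior-weighted likelihoods are 1/4 · 0 = 0, 1/4 · 1/7 = 1/28, 1/4 · 10/21 = 5/42, 1/4 · 5/7 = 5/28; summing to 1/3.
Normalising, the posterior is P(r = 1 | data) = 0, P(r = 3 | data) = 3/28, P(r = 5 | data) = 5/14, P(r = 6 | data) = 15/28.
Averaging over the posterior, P(green next | data) = (4/5)(3/28) + (2/5)(5/14) + (1/5)(15/28) = 47/140.

0.3357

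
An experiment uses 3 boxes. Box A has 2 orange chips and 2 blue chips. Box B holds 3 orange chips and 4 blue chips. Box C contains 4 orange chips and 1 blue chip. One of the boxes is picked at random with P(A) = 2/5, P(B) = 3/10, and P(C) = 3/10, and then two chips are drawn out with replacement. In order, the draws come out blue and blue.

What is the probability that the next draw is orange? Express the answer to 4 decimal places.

Under each hypothesis, the probability of the observed sequence is: P(data | box A) = (2/4)(2/4) = 0.25; P(data | box B) = (4/7)(4/7) = 0.32653; P(data | box C) = (1/5)(1/5) = 0.04.
The prior-weighted likelihoods are 2/5 · 0.25 = 0.1, 3/10 · 0.32653 = 0.097959, 3/10 · 0.04 = 0.012; these sum to 0.20996.
The posterior is then P(box A | data) = 0.47628, P(box B | data) = 0.46656, P(box C | data) = 0.057154.
Averaging over the posterior, P(orange next | data) = (1/2)(0.47628) + (3/7)(0.46656) + (4/5)(0.057154) = 0.48382.

0.4838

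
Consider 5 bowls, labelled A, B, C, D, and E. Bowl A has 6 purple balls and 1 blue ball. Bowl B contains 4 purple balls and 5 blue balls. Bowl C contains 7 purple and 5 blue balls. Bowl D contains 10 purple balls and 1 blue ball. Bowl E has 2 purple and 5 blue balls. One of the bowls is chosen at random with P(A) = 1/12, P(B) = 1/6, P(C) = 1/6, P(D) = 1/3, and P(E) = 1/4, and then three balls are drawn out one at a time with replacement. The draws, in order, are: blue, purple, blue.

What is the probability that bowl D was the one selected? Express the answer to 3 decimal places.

For each hypothesis, P(data | H) works out to: P(data | bowl A) = (1/7)(6/7)(1/7) = 0.017493; P(data | bowl B) = (5/9)(4/9)(5/9) = 0.13717; P(data | bowl C) = (5/12)(7/12)(5/12) = 0.10127; P(data | bowl D) = (1/11)(10/11)(1/11) = 0.0075131; P(data | bowl E) = (5/7)(2/7)(5/7) = 0.14577.
Multiplying each by its prior: 1/12 · 0.017493 = 0.0014577, 1/6 · 0.13717 = 0.022862, 1/6 · 0.10127 = 0.016879, 1/3 · 0.0075131 = 0.0025044, 1/4 · 0.14577 = 0.036443; with total 0.080146.
So P(bowl D | data) = (0.0025044) / (0.080146) = 0.031248.

0.031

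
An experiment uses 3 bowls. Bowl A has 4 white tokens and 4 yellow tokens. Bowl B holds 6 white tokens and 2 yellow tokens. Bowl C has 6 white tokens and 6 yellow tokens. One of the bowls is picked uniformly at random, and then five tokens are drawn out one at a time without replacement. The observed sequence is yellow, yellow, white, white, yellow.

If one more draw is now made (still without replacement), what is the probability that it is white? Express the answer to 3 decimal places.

Under each hypothesis, the probability of the observed sequence is: P(data | bowl A) = (4/8)(3/7)(4/6)(3/5)(2/4) = 0.042857; P(data | bowl B) = (2/8)(1/7)(6/6)(5/5)(0/4) = 0; P(data | bowl C) = (6/12)(5/11)(6/10)(5/9)(4/8) = 0.037879.
The prior-weighted likelihoods are 1/3 · 0.042857 = 0.014286, 1/3 · 0 = 0, 1/3 · 0.037879 = 0.012626; with total 0.026912.
The posterior is then P(bowl A | data) = 0.53083, P(bowl B | data) = 0, P(bowl C | data) = 0.46917.
The predictive probability is P(white next | data) = (2/3)(0.53083) + (4/7)(0.46917) = 0.62198.

0.622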